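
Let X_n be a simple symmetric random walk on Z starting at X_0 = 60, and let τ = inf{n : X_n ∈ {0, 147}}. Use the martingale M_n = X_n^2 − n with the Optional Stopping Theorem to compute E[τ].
E[τ] = 5220

M_n = X_n^2 − n is a martingale (since E[X_{n+1}^2 | F_n] = X_n^2 + 1). By OST (τ has finite mean in a bounded region), E[M_τ] = E[M_0] = X_0^2 − 0 = 60^2 = 3600. Also E[M_τ] = E[X_τ^2] − E[τ]. The walk exits at 0 or 147, with P(hit 147 first) = 60/147, so E[X_τ^2] = 147^2 · 60/147 + 0 = 8820. Thus E[τ] = E[X_τ^2] − E[M_τ] = 8820 − 3600 = 5220 = 60(147 − 60) = 5220.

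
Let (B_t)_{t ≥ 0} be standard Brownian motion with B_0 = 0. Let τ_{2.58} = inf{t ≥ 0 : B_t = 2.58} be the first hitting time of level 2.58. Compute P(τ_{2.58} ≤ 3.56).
P(τ_{2.58} ≤ 3.56) = 2(1 − Φ(2.58/√3.56)) = 2(1 − Φ(1.3674)) ≈ 0.1715

By the reflection principle for standard BM, P(τ_b ≤ t) = 2 · P(B_t ≥ b). Since B_t ~ N(0, t), P(B_t ≥ 2.58) = 1 − Φ(2.58/√t) = 1 − Φ(2.58/√3.56) = 1 − Φ(1.3674) ≈ 0.08575. Doubling: P(τ_{2.58} ≤ 3.56) ≈ 2 · 0.08575 = 0.17150 ≈ 0.1715.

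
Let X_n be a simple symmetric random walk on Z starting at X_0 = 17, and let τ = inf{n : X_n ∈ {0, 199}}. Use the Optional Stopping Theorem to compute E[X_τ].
E[X_τ] = 17

X_n is a martingale and τ is a bounded-mean stopping time (indeed τ is finite a.s. with bounded expectation since the walk is in a bounded region). By the OST, E[X_τ] = E[X_0] = 17. Equivalently: E[X_τ] = 199 · P(hit 199 first) + 0 · P(hit 0 first) = 199 · (17/199) = 17.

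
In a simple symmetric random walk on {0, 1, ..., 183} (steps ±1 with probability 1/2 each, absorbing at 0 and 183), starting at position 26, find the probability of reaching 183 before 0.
P(hit 183 before 0) = 26/183

Let u_k = P(hit 183 before 0 | start at k). Then u_0 = 0, u_183 = 1, and u_k = u_{k-1}/2 + u_{k+1}/2 for 1 ≤ k ≤ 182. This harmonic recurrence is solved by u_k = k/183, giving u_26 = 26/183.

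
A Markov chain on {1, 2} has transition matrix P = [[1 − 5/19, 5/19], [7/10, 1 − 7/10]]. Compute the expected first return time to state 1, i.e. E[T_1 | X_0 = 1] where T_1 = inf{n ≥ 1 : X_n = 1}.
E[T_1 | X_0 = 1] = 1/π_1 = 183/133

For an irreducible recurrent Markov chain with stationary distribution π, E[T_i | X_0 = i] = 1/π_i (Kac's formula). Here π_1 = (7/10)/(5/19 + 7/10) = (7/10)/(183/190) = 133/183, so E[T_1 | X_0 = 1] = 1/π_1 = (5/19 + 7/10)/(7/10) = (183/190)/(7/10) = 183/133.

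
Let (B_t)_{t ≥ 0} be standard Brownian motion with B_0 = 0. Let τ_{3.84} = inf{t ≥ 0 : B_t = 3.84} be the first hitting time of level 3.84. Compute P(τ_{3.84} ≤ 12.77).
P(τ_{3.84} ≤ 12.77) = 2(1 − Φ(3.84/√12.77)) = 2(1 − Φ(1.0746)) ≈ 0.2826

By the reflection principle for standard BM, P(τ_b ≤ t) = 2 · P(B_t ≥ b). Since B_t ~ N(0, t), P(B_t ≥ 3.84) = 1 − Φ(3.84/√t) = 1 − Φ(3.84/√12.77) = 1 − Φ(1.0746) ≈ 0.14128. Doubling: P(τ_{3.84} ≤ 12.77) ≈ 2 · 0.14128 = 0.28256 ≈ 0.2826.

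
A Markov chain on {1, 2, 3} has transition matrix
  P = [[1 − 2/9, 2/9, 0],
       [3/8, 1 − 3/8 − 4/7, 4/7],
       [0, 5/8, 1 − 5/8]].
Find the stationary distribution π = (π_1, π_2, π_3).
π = (945/2017, 560/2017, 512/2017)

This is a birth-death chain on three states, which satisfies detailed balance: π_1 · P_{12} = π_2 · P_{21} and π_2 · P_{23} = π_3 · P_{32}.
From π_1 · 2/9 = π_2 · 3/8: π_2/π_1 = (2/9)/(3/8) = 16/27.
From π_2 · 4/7 = π_3 · 5/8: π_3/π_2 = (4/7)/(5/8) = 32/35.
Take π_1 proportional to 1; then unnormalized π = (1, 16/27, 512/945). Normalize by dividing by the sum 2017/945:
  π = (945/2017, 560/2017, 512/2017).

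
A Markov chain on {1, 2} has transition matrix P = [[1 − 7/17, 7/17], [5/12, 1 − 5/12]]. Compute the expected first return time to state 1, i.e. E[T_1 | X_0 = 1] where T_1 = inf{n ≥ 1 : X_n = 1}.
E[T_1 | X_0 = 1] = 1/π_1 = 169/85

For an irreducible recurrent Markov chain with stationary distribution π, E[T_i | X_0 = i] = 1/π_i (Kac's formula). Here π_1 = (5/12)/(7/17 + 5/12) = (5/12)/(169/204) = 85/169, so E[T_1 | X_0 = 1] = 1/π_1 = (7/17 + 5/12)/(5/12) = (169/204)/(5/12) = 169/85.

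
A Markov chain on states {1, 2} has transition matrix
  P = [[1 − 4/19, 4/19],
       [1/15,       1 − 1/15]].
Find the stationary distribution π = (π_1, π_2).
π_1 = 19/79, π_2 = 60/79

Solve πP = π with π_1 + π_2 = 1. From πP = π: π_1 · (1 − 4/19) + π_2 · 1/15 = π_1 ⇒ π_2 · 1/15 = π_1 · 4/19 ⇒ π_2/π_1 = (4/19)/(1/15) = 60/19. Together with π_1 + π_2 = 1:
  π_1 = (1/15)/(4/19 + 1/15) = (1/15)/(79/285) = 19/79,
  π_2 = (4/19)/(4/19 + 1/15) = (4/19)/(79/285) = 60/79.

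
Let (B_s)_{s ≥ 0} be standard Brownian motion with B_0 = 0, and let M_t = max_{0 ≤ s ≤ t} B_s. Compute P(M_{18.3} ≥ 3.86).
P(M_{18.3} ≥ 3.86) = 2·P(B_{18.3} ≥ 3.86) = 2(1 − Φ(3.86/√18.3)) ≈ 0.3669

By the reflection principle for Brownian motion, P(M_t ≥ a) = 2 · P(B_t ≥ a) for a ≥ 0. Since B_t ~ N(0, t), P(B_t ≥ 3.86) = 1 − Φ(3.86/√t) = 1 − Φ(3.86/√18.3) = 1 − Φ(0.9023). So
  P(M_{18.3} ≥ 3.86) = 2(1 − Φ(0.9023)) ≈ 0.3669.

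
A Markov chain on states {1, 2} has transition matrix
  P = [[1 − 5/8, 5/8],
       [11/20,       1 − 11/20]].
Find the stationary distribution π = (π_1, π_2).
π_1 = 22/47, π_2 = 25/47

Solve πP = π with π_1 + π_2 = 1. From πP = π: π_1 · (1 − 5/8) + π_2 · 11/20 = π_1 ⇒ π_2 · 11/20 = π_1 · 5/8 ⇒ π_2/π_1 = (5/8)/(11/20) = 25/22. Together with π_1 + π_2 = 1:
  π_1 = (11/20)/(5/8 + 11/20) = (11/20)/(47/40) = 22/47,
  π_2 = (5/8)/(5/8 + 11/20) = (5/8)/(47/40) = 25/47.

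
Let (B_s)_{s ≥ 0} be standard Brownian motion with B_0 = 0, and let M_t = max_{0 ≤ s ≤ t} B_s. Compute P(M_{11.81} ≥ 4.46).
P(M_{11.81} ≥ 4.46) = 2·P(B_{11.81} ≥ 4.46) = 2(1 − Φ(4.46/√11.81)) ≈ 0.1944

By the reflection principle for Brownian motion, P(M_t ≥ a) = 2 · P(B_t ≥ a) for a ≥ 0. Since B_t ~ N(0, t), P(B_t ≥ 4.46) = 1 − Φ(4.46/√t) = 1 − Φ(4.46/√11.81) = 1 − Φ(1.2978). So
  P(M_{11.81} ≥ 4.46) = 2(1 − Φ(1.2978)) ≈ 0.1944.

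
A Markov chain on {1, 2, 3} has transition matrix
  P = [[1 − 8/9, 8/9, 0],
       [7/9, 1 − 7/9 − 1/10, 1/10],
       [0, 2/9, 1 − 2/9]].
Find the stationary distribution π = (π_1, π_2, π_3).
π = (35/93, 40/93, 6/31)

This is a birth-death chain on three states, which satisfies detailed balance: π_1 · P_{12} = π_2 · P_{21} and π_2 · P_{23} = π_3 · P_{32}.
From π_1 · 8/9 = π_2 · 7/9: π_2/π_1 = (8/9)/(7/9) = 8/7.
From π_2 · 1/10 = π_3 · 2/9: π_3/π_2 = (1/10)/(2/9) = 9/20.
Take π_1 proportional to 1; then unnormalized π = (1, 8/7, 18/35). Normalize by dividing by the sum 93/35:
  π = (35/93, 40/93, 6/31).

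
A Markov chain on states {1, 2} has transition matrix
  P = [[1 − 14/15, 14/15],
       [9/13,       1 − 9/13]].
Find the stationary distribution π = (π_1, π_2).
π_1 = 135/317, π_2 = 182/317

Solve πP = π with π_1 + π_2 = 1. From πP = π: π_1 · (1 − 14/15) + π_2 · 9/13 = π_1 ⇒ π_2 · 9/13 = π_1 · 14/15 ⇒ π_2/π_1 = (14/15)/(9/13) = 182/135. Together with π_1 + π_2 = 1:
  π_1 = (9/13)/(14/15 + 9/13) = (9/13)/(317/195) = 135/317,
  π_2 = (14/15)/(14/15 + 9/13) = (14/15)/(317/195) = 182/317.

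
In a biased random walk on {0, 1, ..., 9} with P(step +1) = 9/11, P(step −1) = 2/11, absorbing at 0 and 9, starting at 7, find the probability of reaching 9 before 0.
P(hit 9 before 0) = (1 − (2/9)^7) / (1 − (2/9)^9) = 55344303/55345711

Let u_k denote P(reach 9 before 0 | start at k). Boundary: u_0 = 0, u_9 = 1. Recurrence: u_k = 9/11·u_{k+1} + 2/11·u_{k-1} for 1 ≤ k ≤ 8. Try u_k = A + B·r^k with r = q/p = (2/11)/(9/11) = 2/9. Substitution satisfies the recurrence; boundary conditions give:
  u_k = (1 − r^k) / (1 − r^N) = (1 − (2/9)^7) / (1 − (2/9)^9) = 55344303/55345711.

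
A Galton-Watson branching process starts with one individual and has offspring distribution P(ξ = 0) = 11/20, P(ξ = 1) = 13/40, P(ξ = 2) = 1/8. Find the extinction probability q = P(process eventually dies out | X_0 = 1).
q = 1

Mean offspring μ = 0·11/20 + 1·13/40 + 2·1/8 = 23/40 ≤ 1. For μ ≤ 1 with offspring not concentrated at 1, the Galton-Watson process goes extinct almost surely, so q = 1.
(Algebraic check: The pgf is f(s) = 11/20 + 13/40·s + 1/8·s². The extinction probability q is the smallest fixed point of f in [0, 1]. Setting s = f(s):
  1/8·s² + (13/40 − 1)·s + 11/20 = 0
  1/8·s² − (11/20 + 1/8)·s + 11/20 = 0
which factors as (s − 1)·(1/8·s − 11/20) = 0, giving roots s = 1 and s = (11/20)/(1/8) = 22/5. Since 22/5 ≥ 1, the smallest root in [0, 1] is s = 1.)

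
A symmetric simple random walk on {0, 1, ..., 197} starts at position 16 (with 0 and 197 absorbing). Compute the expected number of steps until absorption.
E[τ | X_0 = 16] = 2896

Let v_k = E[τ | X_0 = k]. Boundary: v_0 = v_197 = 0. Recurrence: v_k = 1 + (v_{k-1} + v_{k+1})/2 for 1 ≤ k ≤ 196. The particular solution to v_k − (v_{k-1} + v_{k+1})/2 = 1 is v_k = −k^2. Adding homogeneous solution A + B k and matching boundaries gives v_k = k (197 − k). Substituting k = 16: v_16 = 16 · 181 = 2896.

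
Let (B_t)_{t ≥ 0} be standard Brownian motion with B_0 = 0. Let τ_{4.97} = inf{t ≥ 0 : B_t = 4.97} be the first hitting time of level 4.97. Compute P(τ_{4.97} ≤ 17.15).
P(τ_{4.97} ≤ 17.15) = 2(1 − Φ(4.97/√17.15)) = 2(1 − Φ(1.2001)) ≈ 0.2301

By the reflection principle for standard BM, P(τ_b ≤ t) = 2 · P(B_t ≥ b). Since B_t ~ N(0, t), P(B_t ≥ 4.97) = 1 − Φ(4.97/√t) = 1 − Φ(4.97/√17.15) = 1 − Φ(1.2001) ≈ 0.11505. Doubling: P(τ_{4.97} ≤ 17.15) ≈ 2 · 0.11505 = 0.23010 ≈ 0.2301.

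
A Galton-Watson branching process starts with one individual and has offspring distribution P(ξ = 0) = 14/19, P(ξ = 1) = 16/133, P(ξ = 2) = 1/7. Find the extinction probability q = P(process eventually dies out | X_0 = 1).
q = 1

Mean offspring μ = 0·14/19 + 1·16/133 + 2·1/7 = 54/133 ≤ 1. For μ ≤ 1 with offspring not concentrated at 1, the Galton-Watson process goes extinct almost surely, so q = 1.
(Algebraic check: The pgf is f(s) = 14/19 + 16/133·s + 1/7·s². The extinction probability q is the smallest fixed point of f in [0, 1]. Setting s = f(s):
  1/7·s² + (16/133 − 1)·s + 14/19 = 0
  1/7·s² − (14/19 + 1/7)·s + 14/19 = 0
which factors as (s − 1)·(1/7·s − 14/19) = 0, giving roots s = 1 and s = (14/19)/(1/7) = 98/19. Since 98/19 ≥ 1, the smallest root in [0, 1] is s = 1.)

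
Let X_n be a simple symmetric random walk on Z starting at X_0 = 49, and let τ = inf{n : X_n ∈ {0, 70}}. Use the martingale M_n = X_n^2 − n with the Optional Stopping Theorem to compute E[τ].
E[τ] = 1029

M_n = X_n^2 − n is a martingale (since E[X_{n+1}^2 | F_n] = X_n^2 + 1). By OST (τ has finite mean in a bounded region), E[M_τ] = E[M_0] = X_0^2 − 0 = 49^2 = 2401. Also E[M_τ] = E[X_τ^2] − E[τ]. The walk exits at 0 or 70, with P(hit 70 first) = 49/70, so E[X_τ^2] = 70^2 · 49/70 + 0 = 3430. Thus E[τ] = E[X_τ^2] − E[M_τ] = 3430 − 2401 = 1029 = 49(70 − 49) = 1029.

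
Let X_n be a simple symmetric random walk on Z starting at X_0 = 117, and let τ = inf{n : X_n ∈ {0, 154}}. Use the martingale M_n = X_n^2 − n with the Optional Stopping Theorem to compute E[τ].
E[τ] = 4329

M_n = X_n^2 − n is a martingale (since E[X_{n+1}^2 | F_n] = X_n^2 + 1). By OST (τ has finite mean in a bounded region), E[M_τ] = E[M_0] = X_0^2 − 0 = 117^2 = 13689. Also E[M_τ] = E[X_τ^2] − E[τ]. The walk exits at 0 or 154, with P(hit 154 first) = 117/154, so E[X_τ^2] = 154^2 · 117/154 + 0 = 18018. Thus E[τ] = E[X_τ^2] − E[M_τ] = 18018 − 13689 = 4329 = 117(154 − 117) = 4329.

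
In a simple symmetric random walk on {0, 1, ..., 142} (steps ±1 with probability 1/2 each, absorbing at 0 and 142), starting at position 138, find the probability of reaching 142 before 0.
P(hit 142 before 0) = 138/142 = 69/71

Let u_k = P(hit 142 before 0 | start at k). Then u_0 = 0, u_142 = 1, and u_k = u_{k-1}/2 + u_{k+1}/2 for 1 ≤ k ≤ 141. This harmonic recurrence is solved by u_k = k/142, giving u_138 = 138/142 = 69/71.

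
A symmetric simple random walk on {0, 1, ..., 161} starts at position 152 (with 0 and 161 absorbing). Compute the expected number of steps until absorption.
E[τ | X_0 = 152] = 1368

Let v_k = E[τ | X_0 = k]. Boundary: v_0 = v_161 = 0. Recurrence: v_k = 1 + (v_{k-1} + v_{k+1})/2 for 1 ≤ k ≤ 160. The particular solution to v_k − (v_{k-1} + v_{k+1})/2 = 1 is v_k = −k^2. Adding homogeneous solution A + B k and matching boundaries gives v_k = k (161 − k). Substituting k = 152: v_152 = 152 · 9 = 1368.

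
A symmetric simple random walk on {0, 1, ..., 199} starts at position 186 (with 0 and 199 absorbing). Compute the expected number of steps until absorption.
E[τ | X_0 = 186] = 2418

Let v_k = E[τ | X_0 = k]. Boundary: v_0 = v_199 = 0. Recurrence: v_k = 1 + (v_{k-1} + v_{k+1})/2 for 1 ≤ k ≤ 198. The particular solution to v_k − (v_{k-1} + v_{k+1})/2 = 1 is v_k = −k^2. Adding homogeneous solution A + B k and matching boundaries gives v_k = k (199 − k). Substituting k = 186: v_186 = 186 · 13 = 2418.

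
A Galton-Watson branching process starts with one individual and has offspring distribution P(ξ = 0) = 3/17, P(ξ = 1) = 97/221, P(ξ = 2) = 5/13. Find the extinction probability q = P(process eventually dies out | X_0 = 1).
q = 39/85

The pgf is f(s) = 3/17 + 97/221·s + 5/13·s². The extinction probability q is the smallest fixed point of f in [0, 1]. Setting s = f(s):
  5/13·s² + (97/221 − 1)·s + 3/17 = 0
  5/13·s² − (3/17 + 5/13)·s + 3/17 = 0
which factors as (s − 1)·(5/13·s − 3/17) = 0, giving roots s = 1 and s = (3/17)/(5/13) = 39/85.
Mean offspring μ = 97/221 + 2·5/13 = 267/221 > 1 (supercritical), so q < 1. The extinction probability is the smaller root: q = (3/17)/(5/13) = 39/85.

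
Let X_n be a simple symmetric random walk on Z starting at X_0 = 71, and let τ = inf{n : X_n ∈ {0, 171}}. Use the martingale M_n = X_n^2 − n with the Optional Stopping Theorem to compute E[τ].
E[τ] = 7100

M_n = X_n^2 − n is a martingale (since E[X_{n+1}^2 | F_n] = X_n^2 + 1). By OST (τ has finite mean in a bounded region), E[M_τ] = E[M_0] = X_0^2 − 0 = 71^2 = 5041. Also E[M_τ] = E[X_τ^2] − E[τ]. The walk exits at 0 or 171, with P(hit 171 first) = 71/171, so E[X_τ^2] = 171^2 · 71/171 + 0 = 12141. Thus E[τ] = E[X_τ^2] − E[M_τ] = 12141 − 5041 = 7100 = 71(171 − 71) = 7100.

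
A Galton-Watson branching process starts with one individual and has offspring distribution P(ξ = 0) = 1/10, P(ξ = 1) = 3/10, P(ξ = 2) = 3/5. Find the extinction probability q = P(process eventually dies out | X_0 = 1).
q = 1/6

The pgf is f(s) = 1/10 + 3/10·s + 3/5·s². The extinction probability q is the smallest fixed point of f in [0, 1]. Setting s = f(s):
  3/5·s² + (3/10 − 1)·s + 1/10 = 0
  3/5·s² − (1/10 + 3/5)·s + 1/10 = 0
which factors as (s − 1)·(3/5·s − 1/10) = 0, giving roots s = 1 and s = (1/10)/(3/5) = 1/6.
Mean offspring μ = 3/10 + 2·3/5 = 3/2 > 1 (supercritical), so q < 1. The extinction probability is the smaller root: q = (1/10)/(3/5) = 1/6.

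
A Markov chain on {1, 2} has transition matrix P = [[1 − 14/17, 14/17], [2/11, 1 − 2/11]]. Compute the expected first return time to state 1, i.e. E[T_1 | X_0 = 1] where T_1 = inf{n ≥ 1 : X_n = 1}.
E[T_1 | X_0 = 1] = 1/π_1 = 94/17

For an irreducible recurrent Markov chain with stationary distribution π, E[T_i | X_0 = i] = 1/π_i (Kac's formula). Here π_1 = (2/11)/(14/17 + 2/11) = (2/11)/(188/187) = 17/94, so E[T_1 | X_0 = 1] = 1/π_1 = (14/17 + 2/11)/(2/11) = (188/187)/(2/11) = 94/17.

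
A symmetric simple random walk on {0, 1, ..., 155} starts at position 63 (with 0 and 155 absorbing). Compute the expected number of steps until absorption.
E[τ | X_0 = 63] = 5796

Let v_k = E[τ | X_0 = k]. Boundary: v_0 = v_155 = 0. Recurrence: v_k = 1 + (v_{k-1} + v_{k+1})/2 for 1 ≤ k ≤ 154. The particular solution to v_k − (v_{k-1} + v_{k+1})/2 = 1 is v_k = −k^2. Adding homogeneous solution A + B k and matching boundaries gives v_k = k (155 − k). Substituting k = 63: v_63 = 63 · 92 = 5796.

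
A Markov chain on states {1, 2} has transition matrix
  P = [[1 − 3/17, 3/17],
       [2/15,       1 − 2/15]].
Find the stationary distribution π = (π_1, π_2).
π_1 = 34/79, π_2 = 45/79

Solve πP = π with π_1 + π_2 = 1. From πP = π: π_1 · (1 − 3/17) + π_2 · 2/15 = π_1 ⇒ π_2 · 2/15 = π_1 · 3/17 ⇒ π_2/π_1 = (3/17)/(2/15) = 45/34. Together with π_1 + π_2 = 1:
  π_1 = (2/15)/(3/17 + 2/15) = (2/15)/(79/255) = 34/79,
  π_2 = (3/17)/(3/17 + 2/15) = (3/17)/(79/255) = 45/79.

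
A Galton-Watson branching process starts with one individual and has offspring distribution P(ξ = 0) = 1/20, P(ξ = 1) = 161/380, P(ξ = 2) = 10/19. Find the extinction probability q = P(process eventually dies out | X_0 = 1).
q = 19/200

The pgf is f(s) = 1/20 + 161/380·s + 10/19·s². The extinction probability q is the smallest fixed point of f in [0, 1]. Setting s = f(s):
  10/19·s² + (161/380 − 1)·s + 1/20 = 0
  10/19·s² − (1/20 + 10/19)·s + 1/20 = 0
which factors as (s − 1)·(10/19·s − 1/20) = 0, giving roots s = 1 and s = (1/20)/(10/19) = 19/200.
Mean offspring μ = 161/380 + 2·10/19 = 561/380 > 1 (supercritical), so q < 1. The extinction probability is the smaller root: q = (1/20)/(10/19) = 19/200.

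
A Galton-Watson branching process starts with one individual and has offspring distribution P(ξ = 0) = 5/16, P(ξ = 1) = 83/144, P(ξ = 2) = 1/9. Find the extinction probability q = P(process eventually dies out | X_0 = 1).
q = 1

Mean offspring μ = 0·5/16 + 1·83/144 + 2·1/9 = 115/144 ≤ 1. For μ ≤ 1 with offspring not concentrated at 1, the Galton-Watson process goes extinct almost surely, so q = 1.
(Algebraic check: The pgf is f(s) = 5/16 + 83/144·s + 1/9·s². The extinction probability q is the smallest fixed point of f in [0, 1]. Setting s = f(s):
  1/9·s² + (83/144 − 1)·s + 5/16 = 0
  1/9·s² − (5/16 + 1/9)·s + 5/16 = 0
which factors as (s − 1)·(1/9·s − 5/16) = 0, giving roots s = 1 and s = (5/16)/(1/9) = 45/16. Since 45/16 ≥ 1, the smallest root in [0, 1] is s = 1.)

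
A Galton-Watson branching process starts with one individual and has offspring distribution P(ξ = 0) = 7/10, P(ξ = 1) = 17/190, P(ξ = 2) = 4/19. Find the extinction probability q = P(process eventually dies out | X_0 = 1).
q = 1

Mean offspring μ = 0·7/10 + 1·17/190 + 2·4/19 = 97/190 ≤ 1. For μ ≤ 1 with offspring not concentrated at 1, the Galton-Watson process goes extinct almost surely, so q = 1.
(Algebraic check: The pgf is f(s) = 7/10 + 17/190·s + 4/19·s². The extinction probability q is the smallest fixed point of f in [0, 1]. Setting s = f(s):
  4/19·s² + (17/190 − 1)·s + 7/10 = 0
  4/19·s² − (7/10 + 4/19)·s + 7/10 = 0
which factors as (s − 1)·(4/19·s − 7/10) = 0, giving roots s = 1 and s = (7/10)/(4/19) = 133/40. Since 133/40 ≥ 1, the smallest root in [0, 1] is s = 1.)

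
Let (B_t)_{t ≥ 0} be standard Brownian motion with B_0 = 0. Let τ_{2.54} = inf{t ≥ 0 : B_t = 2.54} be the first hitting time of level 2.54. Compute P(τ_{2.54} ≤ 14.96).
P(τ_{2.54} ≤ 14.96) = 2(1 − Φ(2.54/√14.96)) = 2(1 − Φ(0.6567)) ≈ 0.5114

By the reflection principle for standard BM, P(τ_b ≤ t) = 2 · P(B_t ≥ b). Since B_t ~ N(0, t), P(B_t ≥ 2.54) = 1 − Φ(2.54/√t) = 1 − Φ(2.54/√14.96) = 1 − Φ(0.6567) ≈ 0.25569. Doubling: P(τ_{2.54} ≤ 14.96) ≈ 2 · 0.25569 = 0.51138 ≈ 0.5114.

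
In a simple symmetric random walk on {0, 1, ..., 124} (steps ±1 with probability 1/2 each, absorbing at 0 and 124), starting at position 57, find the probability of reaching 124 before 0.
P(hit 124 before 0) = 57/124

Let u_k = P(hit 124 before 0 | start at k). Then u_0 = 0, u_124 = 1, and u_k = u_{k-1}/2 + u_{k+1}/2 for 1 ≤ k ≤ 123. This harmonic recurrence is solved by u_k = k/124, giving u_57 = 57/124.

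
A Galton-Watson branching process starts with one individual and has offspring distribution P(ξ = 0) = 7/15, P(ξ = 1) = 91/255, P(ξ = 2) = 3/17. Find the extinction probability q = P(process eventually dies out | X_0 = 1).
q = 1

Mean offspring μ = 0·7/15 + 1·91/255 + 2·3/17 = 181/255 ≤ 1. For μ ≤ 1 with offspring not concentrated at 1, the Galton-Watson process goes extinct almost surely, so q = 1.
(Algebraic check: The pgf is f(s) = 7/15 + 91/255·s + 3/17·s². The extinction probability q is the smallest fixed point of f in [0, 1]. Setting s = f(s):
  3/17·s² + (91/255 − 1)·s + 7/15 = 0
  3/17·s² − (7/15 + 3/17)·s + 7/15 = 0
which factors as (s − 1)·(3/17·s − 7/15) = 0, giving roots s = 1 and s = (7/15)/(3/17) = 119/45. Since 119/45 ≥ 1, the smallest root in [0, 1] is s = 1.)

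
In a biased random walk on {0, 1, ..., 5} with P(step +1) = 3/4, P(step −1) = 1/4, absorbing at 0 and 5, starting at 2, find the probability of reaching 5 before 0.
P(hit 5 before 0) = (1 − (1/3)^2) / (1 − (1/3)^5) = 108/121

Let u_k denote P(reach 5 before 0 | start at k). Boundary: u_0 = 0, u_5 = 1. Recurrence: u_k = 3/4·u_{k+1} + 1/4·u_{k-1} for 1 ≤ k ≤ 4. Try u_k = A + B·r^k with r = q/p = (1/4)/(3/4) = 1/3. Substitution satisfies the recurrence; boundary conditions give:
  u_k = (1 − r^k) / (1 − r^N) = (1 − (1/3)^2) / (1 − (1/3)^5) = 108/121.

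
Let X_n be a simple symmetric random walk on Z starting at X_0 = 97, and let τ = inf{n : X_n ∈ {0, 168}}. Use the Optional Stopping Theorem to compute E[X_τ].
E[X_τ] = 97

X_n is a martingale and τ is a bounded-mean stopping time (indeed τ is finite a.s. with bounded expectation since the walk is in a bounded region). By the OST, E[X_τ] = E[X_0] = 97. Equivalently: E[X_τ] = 168 · P(hit 168 first) + 0 · P(hit 0 first) = 168 · (97/168) = 97.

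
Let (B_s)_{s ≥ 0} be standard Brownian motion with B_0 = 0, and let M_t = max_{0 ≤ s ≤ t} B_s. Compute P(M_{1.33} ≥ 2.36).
P(M_{1.33} ≥ 2.36) = 2·P(B_{1.33} ≥ 2.36) = 2(1 − Φ(2.36/√1.33)) ≈ 0.0407

By the reflection principle for Brownian motion, P(M_t ≥ a) = 2 · P(B_t ≥ a) for a ≥ 0. Since B_t ~ N(0, t), P(B_t ≥ 2.36) = 1 − Φ(2.36/√t) = 1 − Φ(2.36/√1.33) = 1 − Φ(2.0464). So
  P(M_{1.33} ≥ 2.36) = 2(1 − Φ(2.0464)) ≈ 0.0407.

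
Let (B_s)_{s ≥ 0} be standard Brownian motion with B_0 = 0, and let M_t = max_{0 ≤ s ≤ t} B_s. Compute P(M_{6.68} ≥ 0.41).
P(M_{6.68} ≥ 0.41) = 2·P(B_{6.68} ≥ 0.41) = 2(1 − Φ(0.41/√6.68)) ≈ 0.8740

By the reflection principle for Brownian motion, P(M_t ≥ a) = 2 · P(B_t ≥ a) for a ≥ 0. Since B_t ~ N(0, t), P(B_t ≥ 0.41) = 1 − Φ(0.41/√t) = 1 − Φ(0.41/√6.68) = 1 − Φ(0.1586). So
  P(M_{6.68} ≥ 0.41) = 2(1 − Φ(0.1586)) ≈ 0.8740.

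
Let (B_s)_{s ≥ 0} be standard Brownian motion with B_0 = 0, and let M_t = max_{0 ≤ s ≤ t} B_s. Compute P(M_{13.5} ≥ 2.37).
P(M_{13.5} ≥ 2.37) = 2·P(B_{13.5} ≥ 2.37) = 2(1 − Φ(2.37/√13.5)) ≈ 0.5189

By the reflection principle for Brownian motion, P(M_t ≥ a) = 2 · P(B_t ≥ a) for a ≥ 0. Since B_t ~ N(0, t), P(B_t ≥ 2.37) = 1 − Φ(2.37/√t) = 1 − Φ(2.37/√13.5) = 1 − Φ(0.6450). So
  P(M_{13.5} ≥ 2.37) = 2(1 − Φ(0.6450)) ≈ 0.5189.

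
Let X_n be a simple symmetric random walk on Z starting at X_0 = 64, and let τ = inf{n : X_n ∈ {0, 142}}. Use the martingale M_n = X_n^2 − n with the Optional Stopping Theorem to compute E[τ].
E[τ] = 4992

M_n = X_n^2 − n is a martingale (since E[X_{n+1}^2 | F_n] = X_n^2 + 1). By OST (τ has finite mean in a bounded region), E[M_τ] = E[M_0] = X_0^2 − 0 = 64^2 = 4096. Also E[M_τ] = E[X_τ^2] − E[τ]. The walk exits at 0 or 142, with P(hit 142 first) = 64/142, so E[X_τ^2] = 142^2 · 64/142 + 0 = 9088. Thus E[τ] = E[X_τ^2] − E[M_τ] = 9088 − 4096 = 4992 = 64(142 − 64) = 4992.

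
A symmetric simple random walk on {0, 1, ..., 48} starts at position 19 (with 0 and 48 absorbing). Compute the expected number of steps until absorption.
E[τ | X_0 = 19] = 551

Let v_k = E[τ | X_0 = k]. Boundary: v_0 = v_48 = 0. Recurrence: v_k = 1 + (v_{k-1} + v_{k+1})/2 for 1 ≤ k ≤ 47. The particular solution to v_k − (v_{k-1} + v_{k+1})/2 = 1 is v_k = −k^2. Adding homogeneous solution A + B k and matching boundaries gives v_k = k (48 − k). Substituting k = 19: v_19 = 19 · 29 = 551.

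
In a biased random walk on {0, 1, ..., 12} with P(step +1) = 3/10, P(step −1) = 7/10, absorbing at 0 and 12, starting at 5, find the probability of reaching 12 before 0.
P(hit 12 before 0) = (1 − (7/3)^5) / (1 − (7/3)^12) = 9056367/3460188940

Let u_k denote P(reach 12 before 0 | start at k). Boundary: u_0 = 0, u_12 = 1. Recurrence: u_k = 3/10·u_{k+1} + 7/10·u_{k-1} for 1 ≤ k ≤ 11. Try u_k = A + B·r^k with r = q/p = (7/10)/(3/10) = 7/3. Substitution satisfies the recurrence; boundary conditions give:
  u_k = (1 − r^k) / (1 − r^N) = (1 − (7/3)^5) / (1 − (7/3)^12) = 9056367/3460188940.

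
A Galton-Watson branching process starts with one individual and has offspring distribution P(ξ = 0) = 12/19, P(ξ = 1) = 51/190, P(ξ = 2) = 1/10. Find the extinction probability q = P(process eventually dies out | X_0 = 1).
q = 1

Mean offspring μ = 0·12/19 + 1·51/190 + 2·1/10 = 89/190 ≤ 1. For μ ≤ 1 with offspring not concentrated at 1, the Galton-Watson process goes extinct almost surely, so q = 1.
(Algebraic check: The pgf is f(s) = 12/19 + 51/190·s + 1/10·s². The extinction probability q is the smallest fixed point of f in [0, 1]. Setting s = f(s):
  1/10·s² + (51/190 − 1)·s + 12/19 = 0
  1/10·s² − (12/19 + 1/10)·s + 12/19 = 0
which factors as (s − 1)·(1/10·s − 12/19) = 0, giving roots s = 1 and s = (12/19)/(1/10) = 120/19. Since 120/19 ≥ 1, the smallest root in [0, 1] is s = 1.)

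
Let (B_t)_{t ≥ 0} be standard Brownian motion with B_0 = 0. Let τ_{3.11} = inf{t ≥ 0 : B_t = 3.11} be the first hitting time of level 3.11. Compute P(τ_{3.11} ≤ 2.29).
P(τ_{3.11} ≤ 2.29) = 2(1 − Φ(3.11/√2.29)) = 2(1 − Φ(2.0551)) ≈ 0.0399

By the reflection principle for standard BM, P(τ_b ≤ t) = 2 · P(B_t ≥ b). Since B_t ~ N(0, t), P(B_t ≥ 3.11) = 1 − Φ(3.11/√t) = 1 − Φ(3.11/√2.29) = 1 − Φ(2.0551) ≈ 0.01993. Doubling: P(τ_{3.11} ≤ 2.29) ≈ 2 · 0.01993 = 0.03986 ≈ 0.0399.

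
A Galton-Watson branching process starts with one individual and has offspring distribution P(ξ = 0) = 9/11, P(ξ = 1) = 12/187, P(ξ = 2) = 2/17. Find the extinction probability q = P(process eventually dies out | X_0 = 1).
q = 1

Mean offspring μ = 0·9/11 + 1·12/187 + 2·2/17 = 56/187 ≤ 1. For μ ≤ 1 with offspring not concentrated at 1, the Galton-Watson process goes extinct almost surely, so q = 1.
(Algebraic check: The pgf is f(s) = 9/11 + 12/187·s + 2/17·s². The extinction probability q is the smallest fixed point of f in [0, 1]. Setting s = f(s):
  2/17·s² + (12/187 − 1)·s + 9/11 = 0
  2/17·s² − (9/11 + 2/17)·s + 9/11 = 0
which factors as (s − 1)·(2/17·s − 9/11) = 0, giving roots s = 1 and s = (9/11)/(2/17) = 153/22. Since 153/22 ≥ 1, the smallest root in [0, 1] is s = 1.)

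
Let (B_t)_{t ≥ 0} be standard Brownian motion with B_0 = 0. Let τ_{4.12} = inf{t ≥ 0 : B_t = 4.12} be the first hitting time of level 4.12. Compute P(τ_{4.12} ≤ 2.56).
P(τ_{4.12} ≤ 2.56) = 2(1 − Φ(4.12/√2.56)) = 2(1 − Φ(2.5750)) ≈ 0.0100

By the reflection principle for standard BM, P(τ_b ≤ t) = 2 · P(B_t ≥ b). Since B_t ~ N(0, t), P(B_t ≥ 4.12) = 1 − Φ(4.12/√t) = 1 − Φ(4.12/√2.56) = 1 − Φ(2.5750) ≈ 0.00501. Doubling: P(τ_{4.12} ≤ 2.56) ≈ 2 · 0.00501 = 0.01002 ≈ 0.0100.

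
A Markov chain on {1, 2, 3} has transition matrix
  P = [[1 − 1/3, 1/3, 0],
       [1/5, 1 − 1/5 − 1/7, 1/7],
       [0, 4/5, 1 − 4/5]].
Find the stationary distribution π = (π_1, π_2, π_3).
π = (28/83, 140/249, 25/249)

This is a birth-death chain on three states, which satisfies detailed balance: π_1 · P_{12} = π_2 · P_{21} and π_2 · P_{23} = π_3 · P_{32}.
From π_1 · 1/3 = π_2 · 1/5: π_2/π_1 = (1/3)/(1/5) = 5/3.
From π_2 · 1/7 = π_3 · 4/5: π_3/π_2 = (1/7)/(4/5) = 5/28.
Take π_1 proportional to 1; then unnormalized π = (1, 5/3, 25/84). Normalize by dividing by the sum 83/28:
  π = (28/83, 140/249, 25/249).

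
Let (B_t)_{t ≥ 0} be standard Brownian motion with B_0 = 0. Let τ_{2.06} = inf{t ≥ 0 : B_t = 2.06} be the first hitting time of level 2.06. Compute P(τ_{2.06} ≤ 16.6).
P(τ_{2.06} ≤ 16.6) = 2(1 − Φ(2.06/√16.6)) = 2(1 − Φ(0.5056)) ≈ 0.6131

By the reflection principle for standard BM, P(τ_b ≤ t) = 2 · P(B_t ≥ b). Since B_t ~ N(0, t), P(B_t ≥ 2.06) = 1 − Φ(2.06/√t) = 1 − Φ(2.06/√16.6) = 1 − Φ(0.5056) ≈ 0.30657. Doubling: P(τ_{2.06} ≤ 16.6) ≈ 2 · 0.30657 = 0.61314 ≈ 0.6131.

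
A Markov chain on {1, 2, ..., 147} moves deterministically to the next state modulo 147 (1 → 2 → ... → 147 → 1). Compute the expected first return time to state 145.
E[T_145 | X_0 = 145] = 147

The chain cycles deterministically, so starting at state 145 it returns in exactly 147 steps. Equivalently, the stationary distribution is uniform π_j = 1/147 for every state j, so by Kac's formula E[T_145] = 1/π_145 = 147.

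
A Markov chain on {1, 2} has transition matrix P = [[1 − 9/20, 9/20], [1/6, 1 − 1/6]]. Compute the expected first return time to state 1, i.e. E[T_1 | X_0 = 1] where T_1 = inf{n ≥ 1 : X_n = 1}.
E[T_1 | X_0 = 1] = 1/π_1 = 37/10

For an irreducible recurrent Markov chain with stationary distribution π, E[T_i | X_0 = i] = 1/π_i (Kac's formula). Here π_1 = (1/6)/(9/20 + 1/6) = (1/6)/(37/60) = 10/37, so E[T_1 | X_0 = 1] = 1/π_1 = (9/20 + 1/6)/(1/6) = (37/60)/(1/6) = 37/10.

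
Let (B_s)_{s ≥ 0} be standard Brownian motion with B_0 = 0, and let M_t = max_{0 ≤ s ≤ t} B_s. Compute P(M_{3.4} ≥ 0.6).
P(M_{3.4} ≥ 0.6) = 2·P(B_{3.4} ≥ 0.6) = 2(1 − Φ(0.6/√3.4)) ≈ 0.7449

By the reflection principle for Brownian motion, P(M_t ≥ a) = 2 · P(B_t ≥ a) for a ≥ 0. Since B_t ~ N(0, t), P(B_t ≥ 0.6) = 1 − Φ(0.6/√t) = 1 − Φ(0.6/√3.4) = 1 − Φ(0.3254). So
  P(M_{3.4} ≥ 0.6) = 2(1 − Φ(0.3254)) ≈ 0.7449.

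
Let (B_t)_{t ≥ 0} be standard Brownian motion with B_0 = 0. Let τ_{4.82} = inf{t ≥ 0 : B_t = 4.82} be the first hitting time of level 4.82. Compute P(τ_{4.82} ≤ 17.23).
P(τ_{4.82} ≤ 17.23) = 2(1 − Φ(4.82/√17.23)) = 2(1 − Φ(1.1612)) ≈ 0.2456

By the reflection principle for standard BM, P(τ_b ≤ t) = 2 · P(B_t ≥ b). Since B_t ~ N(0, t), P(B_t ≥ 4.82) = 1 − Φ(4.82/√t) = 1 − Φ(4.82/√17.23) = 1 − Φ(1.1612) ≈ 0.12278. Doubling: P(τ_{4.82} ≤ 17.23) ≈ 2 · 0.12278 = 0.24556 ≈ 0.2456.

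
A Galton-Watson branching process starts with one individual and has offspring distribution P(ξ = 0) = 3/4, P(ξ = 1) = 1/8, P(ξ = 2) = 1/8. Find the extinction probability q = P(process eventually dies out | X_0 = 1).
q = 1

Mean offspring μ = 0·3/4 + 1·1/8 + 2·1/8 = 3/8 ≤ 1. For μ ≤ 1 with offspring not concentrated at 1, the Galton-Watson process goes extinct almost surely, so q = 1.
(Algebraic check: The pgf is f(s) = 3/4 + 1/8·s + 1/8·s². The extinction probability q is the smallest fixed point of f in [0, 1]. Setting s = f(s):
  1/8·s² + (1/8 − 1)·s + 3/4 = 0
  1/8·s² − (3/4 + 1/8)·s + 3/4 = 0
which factors as (s − 1)·(1/8·s − 3/4) = 0, giving roots s = 1 and s = (3/4)/(1/8) = 6. Since 6 ≥ 1, the smallest root in [0, 1] is s = 1.)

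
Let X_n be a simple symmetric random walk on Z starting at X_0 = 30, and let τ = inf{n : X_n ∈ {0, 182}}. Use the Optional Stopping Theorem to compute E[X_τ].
E[X_τ] = 30

X_n is a martingale and τ is a bounded-mean stopping time (indeed τ is finite a.s. with bounded expectation since the walk is in a bounded region). By the OST, E[X_τ] = E[X_0] = 30. Equivalently: E[X_τ] = 182 · P(hit 182 first) + 0 · P(hit 0 first) = 182 · (30/182) = 30.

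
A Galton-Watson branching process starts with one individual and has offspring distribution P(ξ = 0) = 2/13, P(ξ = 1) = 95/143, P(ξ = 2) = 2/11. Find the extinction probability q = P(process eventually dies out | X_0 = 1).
q = 11/13

The pgf is f(s) = 2/13 + 95/143·s + 2/11·s². The extinction probability q is the smallest fixed point of f in [0, 1]. Setting s = f(s):
  2/11·s² + (95/143 − 1)·s + 2/13 = 0
  2/11·s² − (2/13 + 2/11)·s + 2/13 = 0
which factors as (s − 1)·(2/11·s − 2/13) = 0, giving roots s = 1 and s = (2/13)/(2/11) = 11/13.
Mean offspring μ = 95/143 + 2·2/11 = 147/143 > 1 (supercritical), so q < 1. The extinction probability is the smaller root: q = (2/13)/(2/11) = 11/13.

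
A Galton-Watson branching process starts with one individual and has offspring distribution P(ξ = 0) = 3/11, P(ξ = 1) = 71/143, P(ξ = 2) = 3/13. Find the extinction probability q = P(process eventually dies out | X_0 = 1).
q = 1

Mean offspring μ = 0·3/11 + 1·71/143 + 2·3/13 = 137/143 ≤ 1. For μ ≤ 1 with offspring not concentrated at 1, the Galton-Watson process goes extinct almost surely, so q = 1.
(Algebraic check: The pgf is f(s) = 3/11 + 71/143·s + 3/13·s². The extinction probability q is the smallest fixed point of f in [0, 1]. Setting s = f(s):
  3/13·s² + (71/143 − 1)·s + 3/11 = 0
  3/13·s² − (3/11 + 3/13)·s + 3/11 = 0
which factors as (s − 1)·(3/13·s − 3/11) = 0, giving roots s = 1 and s = (3/11)/(3/13) = 13/11. Since 13/11 ≥ 1, the smallest root in [0, 1] is s = 1.)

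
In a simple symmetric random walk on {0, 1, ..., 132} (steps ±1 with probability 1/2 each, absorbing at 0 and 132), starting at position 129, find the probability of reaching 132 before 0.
P(hit 132 before 0) = 129/132 = 43/44

Let u_k = P(hit 132 before 0 | start at k). Then u_0 = 0, u_132 = 1, and u_k = u_{k-1}/2 + u_{k+1}/2 for 1 ≤ k ≤ 131. This harmonic recurrence is solved by u_k = k/132, giving u_129 = 129/132 = 43/44.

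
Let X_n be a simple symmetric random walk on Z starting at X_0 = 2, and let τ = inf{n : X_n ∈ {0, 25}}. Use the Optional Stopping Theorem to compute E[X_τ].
E[X_τ] = 2

X_n is a martingale and τ is a bounded-mean stopping time (indeed τ is finite a.s. with bounded expectation since the walk is in a bounded region). By the OST, E[X_τ] = E[X_0] = 2. Equivalently: E[X_τ] = 25 · P(hit 25 first) + 0 · P(hit 0 first) = 25 · (2/25) = 2.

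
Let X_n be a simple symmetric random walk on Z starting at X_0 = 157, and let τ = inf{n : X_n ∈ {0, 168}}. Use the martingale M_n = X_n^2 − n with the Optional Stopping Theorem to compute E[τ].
E[τ] = 1727

M_n = X_n^2 − n is a martingale (since E[X_{n+1}^2 | F_n] = X_n^2 + 1). By OST (τ has finite mean in a bounded region), E[M_τ] = E[M_0] = X_0^2 − 0 = 157^2 = 24649. Also E[M_τ] = E[X_τ^2] − E[τ]. The walk exits at 0 or 168, with P(hit 168 first) = 157/168, so E[X_τ^2] = 168^2 · 157/168 + 0 = 26376. Thus E[τ] = E[X_τ^2] − E[M_τ] = 26376 − 24649 = 1727 = 157(168 − 157) = 1727.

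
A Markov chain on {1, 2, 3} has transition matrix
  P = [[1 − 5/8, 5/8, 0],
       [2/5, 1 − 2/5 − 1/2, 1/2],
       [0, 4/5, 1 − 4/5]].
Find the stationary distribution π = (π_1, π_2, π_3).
π = (128/453, 200/453, 125/453)

This is a birth-death chain on three states, which satisfies detailed balance: π_1 · P_{12} = π_2 · P_{21} and π_2 · P_{23} = π_3 · P_{32}.
From π_1 · 5/8 = π_2 · 2/5: π_2/π_1 = (5/8)/(2/5) = 25/16.
From π_2 · 1/2 = π_3 · 4/5: π_3/π_2 = (1/2)/(4/5) = 5/8.
Take π_1 proportional to 1; then unnormalized π = (1, 25/16, 125/128). Normalize by dividing by the sum 453/128:
  π = (128/453, 200/453, 125/453).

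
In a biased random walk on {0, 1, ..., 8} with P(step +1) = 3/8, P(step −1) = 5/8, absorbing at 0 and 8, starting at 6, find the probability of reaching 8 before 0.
P(hit 8 before 0) = (1 − (5/3)^6) / (1 − (5/3)^8) = 8379/24004

Let u_k denote P(reach 8 before 0 | start at k). Boundary: u_0 = 0, u_8 = 1. Recurrence: u_k = 3/8·u_{k+1} + 5/8·u_{k-1} for 1 ≤ k ≤ 7. Try u_k = A + B·r^k with r = q/p = (5/8)/(3/8) = 5/3. Substitution satisfies the recurrence; boundary conditions give:
  u_k = (1 − r^k) / (1 − r^N) = (1 − (5/3)^6) / (1 − (5/3)^8) = 8379/24004.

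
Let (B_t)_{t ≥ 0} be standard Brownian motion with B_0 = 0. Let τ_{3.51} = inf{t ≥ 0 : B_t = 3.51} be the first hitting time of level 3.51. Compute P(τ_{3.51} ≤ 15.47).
P(τ_{3.51} ≤ 15.47) = 2(1 − Φ(3.51/√15.47)) = 2(1 − Φ(0.8924)) ≈ 0.3722

By the reflection principle for standard BM, P(τ_b ≤ t) = 2 · P(B_t ≥ b). Since B_t ~ N(0, t), P(B_t ≥ 3.51) = 1 − Φ(3.51/√t) = 1 − Φ(3.51/√15.47) = 1 − Φ(0.8924) ≈ 0.18609. Doubling: P(τ_{3.51} ≤ 15.47) ≈ 2 · 0.18609 = 0.37218 ≈ 0.3722.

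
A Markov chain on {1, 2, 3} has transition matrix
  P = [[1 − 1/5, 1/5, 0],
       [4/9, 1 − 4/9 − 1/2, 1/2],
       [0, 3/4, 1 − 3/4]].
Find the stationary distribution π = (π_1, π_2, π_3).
π = (4/7, 9/35, 6/35)

This is a birth-death chain on three states, which satisfies detailed balance: π_1 · P_{12} = π_2 · P_{21} and π_2 · P_{23} = π_3 · P_{32}.
From π_1 · 1/5 = π_2 · 4/9: π_2/π_1 = (1/5)/(4/9) = 9/20.
From π_2 · 1/2 = π_3 · 3/4: π_3/π_2 = (1/2)/(3/4) = 2/3.
Take π_1 proportional to 1; then unnormalized π = (1, 9/20, 3/10). Normalize by dividing by the sum 7/4:
  π = (4/7, 9/35, 6/35).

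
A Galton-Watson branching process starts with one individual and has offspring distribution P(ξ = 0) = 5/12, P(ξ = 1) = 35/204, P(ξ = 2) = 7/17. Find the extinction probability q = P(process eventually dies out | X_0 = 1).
q = 1

Mean offspring μ = 0·5/12 + 1·35/204 + 2·7/17 = 203/204 ≤ 1. For μ ≤ 1 with offspring not concentrated at 1, the Galton-Watson process goes extinct almost surely, so q = 1.
(Algebraic check: The pgf is f(s) = 5/12 + 35/204·s + 7/17·s². The extinction probability q is the smallest fixed point of f in [0, 1]. Setting s = f(s):
  7/17·s² + (35/204 − 1)·s + 5/12 = 0
  7/17·s² − (5/12 + 7/17)·s + 5/12 = 0
which factors as (s − 1)·(7/17·s − 5/12) = 0, giving roots s = 1 and s = (5/12)/(7/17) = 85/84. Since 85/84 ≥ 1, the smallest root in [0, 1] is s = 1.)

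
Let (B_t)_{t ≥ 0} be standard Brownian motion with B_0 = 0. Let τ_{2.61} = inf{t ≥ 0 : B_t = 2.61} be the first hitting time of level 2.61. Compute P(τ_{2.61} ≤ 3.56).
P(τ_{2.61} ≤ 3.56) = 2(1 − Φ(2.61/√3.56)) = 2(1 − Φ(1.3833)) ≈ 0.1666

By the reflection principle for standard BM, P(τ_b ≤ t) = 2 · P(B_t ≥ b). Since B_t ~ N(0, t), P(B_t ≥ 2.61) = 1 − Φ(2.61/√t) = 1 − Φ(2.61/√3.56) = 1 − Φ(1.3833) ≈ 0.08329. Doubling: P(τ_{2.61} ≤ 3.56) ≈ 2 · 0.08329 = 0.16658 ≈ 0.1666.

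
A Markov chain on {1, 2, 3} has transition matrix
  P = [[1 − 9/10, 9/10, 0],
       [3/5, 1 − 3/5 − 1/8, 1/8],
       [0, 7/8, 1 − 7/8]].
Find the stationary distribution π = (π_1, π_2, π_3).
π = (7/19, 21/38, 3/38)

This is a birth-death chain on three states, which satisfies detailed balance: π_1 · P_{12} = π_2 · P_{21} and π_2 · P_{23} = π_3 · P_{32}.
From π_1 · 9/10 = π_2 · 3/5: π_2/π_1 = (9/10)/(3/5) = 3/2.
From π_2 · 1/8 = π_3 · 7/8: π_3/π_2 = (1/8)/(7/8) = 1/7.
Take π_1 proportional to 1; then unnormalized π = (1, 3/2, 3/14). Normalize by dividing by the sum 19/7:
  π = (7/19, 21/38, 3/38).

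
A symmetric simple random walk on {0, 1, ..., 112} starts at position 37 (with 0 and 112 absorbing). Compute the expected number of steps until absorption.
E[τ | X_0 = 37] = 2775

Let v_k = E[τ | X_0 = k]. Boundary: v_0 = v_112 = 0. Recurrence: v_k = 1 + (v_{k-1} + v_{k+1})/2 for 1 ≤ k ≤ 111. The particular solution to v_k − (v_{k-1} + v_{k+1})/2 = 1 is v_k = −k^2. Adding homogeneous solution A + B k and matching boundaries gives v_k = k (112 − k). Substituting k = 37: v_37 = 37 · 75 = 2775.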